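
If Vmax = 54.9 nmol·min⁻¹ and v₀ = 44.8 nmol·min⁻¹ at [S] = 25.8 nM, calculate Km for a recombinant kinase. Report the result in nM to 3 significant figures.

v/Vmax = 44.8/54.9 = 0.8160 = [S]/(Km+[S]).
So Km + [S] = [S]/0.8160 = 31.62 nM, giving Km = 31.62 − 25.8 = 5.82 nM.

5.82 nM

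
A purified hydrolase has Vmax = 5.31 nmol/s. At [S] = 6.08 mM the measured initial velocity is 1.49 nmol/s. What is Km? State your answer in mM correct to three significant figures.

15.6 mM

From v = Vmax[S]/(Km+[S]), Km = [S](Vmax − v)/v.
Km = 6.08 × (5.31 − 1.49) / 1.49 = 23.23/1.49 = 15.6 mM.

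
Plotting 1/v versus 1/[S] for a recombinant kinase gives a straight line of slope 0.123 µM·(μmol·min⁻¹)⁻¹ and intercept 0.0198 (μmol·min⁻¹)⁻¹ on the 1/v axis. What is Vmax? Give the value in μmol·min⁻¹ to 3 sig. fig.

The y-intercept of a Lineweaver–Burk plot equals 1/Vmax, so Vmax = 1/0.0198 = 50.5 μmol·min⁻¹.

50.5 μmol·min⁻¹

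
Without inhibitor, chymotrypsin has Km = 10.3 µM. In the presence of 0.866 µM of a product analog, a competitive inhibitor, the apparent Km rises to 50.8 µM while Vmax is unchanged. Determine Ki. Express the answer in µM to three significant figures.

Competitive: Km,app = α·Km with α = 1 + [I]/Ki.
α = Km,app/Km = 50.8/10.3 = 4.932.
Ki = [I]/(α − 1) = 0.866/3.932 = 0.220 µM.

0.220 µM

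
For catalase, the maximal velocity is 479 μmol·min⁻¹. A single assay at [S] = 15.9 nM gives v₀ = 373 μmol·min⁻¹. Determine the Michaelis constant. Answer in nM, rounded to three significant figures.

v/Vmax = 373/479 = 0.7787 = [S]/(Km+[S]).
So Km + [S] = [S]/0.7787 = 20.42 nM, giving Km = 20.42 − 15.9 = 4.52 nM.

4.52 nM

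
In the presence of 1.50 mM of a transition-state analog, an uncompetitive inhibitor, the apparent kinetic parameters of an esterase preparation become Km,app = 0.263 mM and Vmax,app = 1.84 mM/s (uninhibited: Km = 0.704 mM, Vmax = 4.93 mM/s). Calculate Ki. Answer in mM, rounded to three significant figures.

Uncompetitive: Vmax,app = Vmax/α (and Km,app = Km/α) with α = 1 + [I]/Ki.
α = Vmax/Vmax,app = 4.93/1.84 = 2.679.
Since α = 1 + [I]/Ki, [I]/Ki = 2.679 − 1 = 1.679 and Ki = 1.50/1.679 = 0.893 mM.

0.893 mM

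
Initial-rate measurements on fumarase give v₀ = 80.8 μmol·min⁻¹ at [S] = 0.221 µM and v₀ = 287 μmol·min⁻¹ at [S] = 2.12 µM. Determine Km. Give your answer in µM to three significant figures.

From v = Vmax[S]/(Km+[S]), each point gives Vmax = v(Km+[S])/[S].
Equating: 80.8(Km+0.221)/0.221 = 287(Km+2.12)/2.12.
365.6·Km + 80.8 = 135.4·Km + 287, so (365.6 − 135.4)·Km = 287 − 80.8.
Km = 206.2/230.2 = 0.896 µM; then Vmax = 80.8(0.896+0.221)/0.221 = 408 μmol·min⁻¹.

0.896 µM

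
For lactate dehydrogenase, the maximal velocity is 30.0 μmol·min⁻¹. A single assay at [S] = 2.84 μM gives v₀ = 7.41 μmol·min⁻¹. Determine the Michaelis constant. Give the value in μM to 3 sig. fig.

From v = Vmax[S]/(Km+[S]), Km = [S](Vmax − v)/v.
Km = 2.84 × (30.0 − 7.41) / 7.41 = 64.16/7.41 = 8.66 μM.

8.66 μM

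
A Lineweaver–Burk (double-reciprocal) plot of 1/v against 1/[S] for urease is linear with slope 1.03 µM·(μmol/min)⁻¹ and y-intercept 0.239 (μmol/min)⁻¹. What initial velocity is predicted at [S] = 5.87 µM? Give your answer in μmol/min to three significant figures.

The y-intercept is 1/Vmax, so Vmax = 1/0.239 = 4.18 μmol/min.
The slope is Km/Vmax, so Km = 1.03 × 4.18 = 4.31 µM.
Then v = 4.18 × 5.87/(4.31 + 5.87) = 2.41 μmol/min.

2.41 μmol/min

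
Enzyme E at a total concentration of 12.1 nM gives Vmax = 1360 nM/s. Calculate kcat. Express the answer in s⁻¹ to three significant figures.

112 s⁻¹

kcat = Vmax/[E]total = 1360 nM/s / 12.1 nM = 112 s⁻¹.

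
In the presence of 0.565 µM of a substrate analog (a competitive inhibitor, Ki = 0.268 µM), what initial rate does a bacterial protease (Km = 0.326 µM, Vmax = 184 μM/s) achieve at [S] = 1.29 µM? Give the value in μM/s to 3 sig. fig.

103 μM/s

With α = 1 + [I]/Ki = 1 + 0.565/0.268 = 3.108, the competitive rate law is v = Vmax[S] / (αKm + [S]).
v = 184×1.29 / (3.108×0.326 + 1.29) = 237.4/2.303 = 103 μM/s.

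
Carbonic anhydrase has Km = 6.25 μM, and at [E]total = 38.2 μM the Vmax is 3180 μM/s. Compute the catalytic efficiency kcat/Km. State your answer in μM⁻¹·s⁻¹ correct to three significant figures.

kcat = Vmax/[E]total = 3180/38.2 = 83.2 s⁻¹.
kcat/Km = 83.2/6.25 = 13.3 μM⁻¹·s⁻¹.

13.3 μM⁻¹·s⁻¹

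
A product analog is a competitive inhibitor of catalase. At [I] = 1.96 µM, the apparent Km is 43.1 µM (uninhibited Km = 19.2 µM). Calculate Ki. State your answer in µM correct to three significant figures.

Competitive: Km,app = α·Km with α = 1 + [I]/Ki.
α = Km,app/Km = 43.1/19.2 = 2.245.
Ki = [I]/(α − 1) = 1.96/1.245 = 1.57 µM.

1.57 µM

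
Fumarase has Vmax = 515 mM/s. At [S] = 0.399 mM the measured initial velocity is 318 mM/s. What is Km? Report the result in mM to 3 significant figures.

From v = Vmax[S]/(Km+[S]), Km = [S](Vmax − v)/v.
Km = 0.399 × (515 − 318) / 318 = 78.60/318 = 0.247 mM.

0.247 mM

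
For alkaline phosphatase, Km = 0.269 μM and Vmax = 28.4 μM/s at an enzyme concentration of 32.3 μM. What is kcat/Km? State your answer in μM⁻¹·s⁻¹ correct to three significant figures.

kcat = Vmax/[E]total = 28.4/32.3 = 0.879 s⁻¹.
kcat/Km = 0.879/0.269 = 3.27 μM⁻¹·s⁻¹.

3.27 μM⁻¹·s⁻¹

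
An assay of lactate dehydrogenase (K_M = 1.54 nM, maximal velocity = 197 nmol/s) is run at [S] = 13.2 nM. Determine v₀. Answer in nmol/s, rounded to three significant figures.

176 nmol/s

v = Vmax·[S]/(Km + [S]) = 197 × 13.2 / (1.54 + 13.2)
  = 2600 / 14.74 = 176 nmol/s.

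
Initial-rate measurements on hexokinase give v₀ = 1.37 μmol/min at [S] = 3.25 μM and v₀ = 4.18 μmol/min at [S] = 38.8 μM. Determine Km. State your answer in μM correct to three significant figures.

8.95 μM

In reciprocal form, 1/v = (Km/Vmax)·(1/[S]) + 1/Vmax. The two points give (1/[S], 1/v) = (0.3077, 0.7299) and (0.02577, 0.2392).
Slope = (0.7299 − 0.2392)/(0.3077 − 0.02577) = 1.741; intercept = 0.7299 − 1.741×0.3077 = 0.1944.
Vmax = 1/intercept = 5.14 μmol/min; Km = slope × Vmax = 1.741 × 5.14 = 8.95 μM.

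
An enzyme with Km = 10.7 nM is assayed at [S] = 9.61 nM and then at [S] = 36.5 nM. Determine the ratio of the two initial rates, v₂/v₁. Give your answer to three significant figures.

1.63

The fractional saturations are [S]/(Km+[S]) = 9.61/20.31 = 0.4732 and 36.5/47.20 = 0.7733.
v₂/v₁ is just their ratio: 0.7733/0.4732 = 1.63.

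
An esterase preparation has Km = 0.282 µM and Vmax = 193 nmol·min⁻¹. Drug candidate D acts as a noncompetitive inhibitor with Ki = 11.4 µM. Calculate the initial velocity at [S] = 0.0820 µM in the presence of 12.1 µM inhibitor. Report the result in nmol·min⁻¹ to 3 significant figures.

21.1 nmol·min⁻¹

α = 1 + [I]/Ki = 1 + 12.1/11.4 = 2.061.
For a noncompetitive inhibitor, Vmax is reduced to Vmax/α while Km is unchanged: Km,app = 0.282 µM, Vmax,app = 93.6 nmol·min⁻¹.
v = Vmax,app·[S]/(Km,app + [S]) = 93.6 × 0.0820/(0.282 + 0.0820) = 21.1 nmol·min⁻¹.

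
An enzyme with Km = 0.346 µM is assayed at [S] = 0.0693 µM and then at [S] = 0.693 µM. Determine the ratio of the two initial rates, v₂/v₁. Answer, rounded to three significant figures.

4.00

Since Vmax cancels, v₂/v₁ = [S]₂(Km+[S]₁) / [S]₁(Km+[S]₂).
= 0.693×(0.346+0.0693) / (0.0693×(0.346+0.693)) = 0.2878/0.07200 = 4.00.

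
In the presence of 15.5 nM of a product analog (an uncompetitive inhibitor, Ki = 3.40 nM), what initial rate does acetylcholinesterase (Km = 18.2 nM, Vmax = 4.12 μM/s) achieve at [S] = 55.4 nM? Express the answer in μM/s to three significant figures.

With α = 1 + [I]/Ki = 1 + 15.5/3.40 = 5.559, the uncompetitive rate law is v = (Vmax/α)·[S] / (Km/α + [S]).
v = (4.12/5.559)×55.4 / (18.2/5.559 + 55.4) = 41.06/58.67 = 0.700 μM/s.

0.700 μM/s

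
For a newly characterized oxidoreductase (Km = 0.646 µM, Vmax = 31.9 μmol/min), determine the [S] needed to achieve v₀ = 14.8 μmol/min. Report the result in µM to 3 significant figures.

The required fractional saturation is v/Vmax = 14.8/31.9 = 0.4639.
Then [S]/(Km+[S]) = 0.4639 ⇒ [S] = 0.646 × 0.4639/(1 − 0.4639) = 0.559 µM.

0.559 µM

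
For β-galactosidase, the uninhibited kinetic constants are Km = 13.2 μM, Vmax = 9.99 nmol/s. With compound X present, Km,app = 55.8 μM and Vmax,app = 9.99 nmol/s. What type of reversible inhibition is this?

Km increases (13.2 → 55.8 μM) while Vmax is unchanged — the hallmark of competitive inhibition.

competitive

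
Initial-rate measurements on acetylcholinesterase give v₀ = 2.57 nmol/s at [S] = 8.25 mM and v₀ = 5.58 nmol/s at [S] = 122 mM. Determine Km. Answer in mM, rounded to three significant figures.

11.3 mM

In reciprocal form, 1/v = (Km/Vmax)·(1/[S]) + 1/Vmax. The two points give (1/[S], 1/v) = (0.1212, 0.3891) and (0.008197, 0.1792).
Slope = (0.3891 − 0.1792)/(0.1212 − 0.008197) = 1.857; intercept = 0.3891 − 1.857×0.1212 = 0.1640.
Vmax = 1/intercept = 6.10 nmol/s; Km = slope × Vmax = 1.857 × 6.10 = 11.3 mM.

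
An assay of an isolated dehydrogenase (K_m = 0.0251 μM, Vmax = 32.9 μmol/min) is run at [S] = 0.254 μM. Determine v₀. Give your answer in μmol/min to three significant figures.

29.9 μmol/min

[S]/(Km+[S]) = 0.254/0.2791 = 0.9101, the fractional saturation.
v = 0.9101 × Vmax = 0.9101 × 32.9 = 29.9 μmol/min.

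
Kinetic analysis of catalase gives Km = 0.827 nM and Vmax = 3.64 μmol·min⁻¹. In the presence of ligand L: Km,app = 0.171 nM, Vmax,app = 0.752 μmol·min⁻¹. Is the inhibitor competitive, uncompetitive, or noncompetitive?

Both Km and Vmax decrease by the same factor (~4.84-fold) — characteristic of uncompetitive inhibition.

uncompetitive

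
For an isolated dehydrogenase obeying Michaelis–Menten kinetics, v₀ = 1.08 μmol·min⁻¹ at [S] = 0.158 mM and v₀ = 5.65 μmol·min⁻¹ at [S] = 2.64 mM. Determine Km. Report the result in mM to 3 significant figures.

0.973 mM

From v = Vmax[S]/(Km+[S]), each point gives Vmax = v(Km+[S])/[S].
Equating: 1.08(Km+0.158)/0.158 = 5.65(Km+2.64)/2.64.
6.835·Km + 1.08 = 2.140·Km + 5.65, so (6.835 − 2.140)·Km = 5.65 − 1.08.
Km = 4.570/4.695 = 0.973 mM; then Vmax = 1.08(0.973+0.158)/0.158 = 7.73 μmol·min⁻¹.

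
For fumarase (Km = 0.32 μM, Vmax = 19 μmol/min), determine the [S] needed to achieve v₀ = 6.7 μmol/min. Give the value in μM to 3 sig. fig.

Rearranging v = Vmax[S]/(Km+[S]) gives [S] = Km·v/(Vmax − v).
[S] = 0.32 × 6.7 / (19 − 6.7) = 2.144/12.30 = 0.174 μM.

0.174 μM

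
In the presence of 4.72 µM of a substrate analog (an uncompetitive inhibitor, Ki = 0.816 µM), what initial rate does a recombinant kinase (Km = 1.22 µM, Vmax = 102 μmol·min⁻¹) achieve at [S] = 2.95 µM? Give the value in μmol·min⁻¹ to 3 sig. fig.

α = 1 + [I]/Ki = 1 + 4.72/0.816 = 6.784.
For an uncompetitive inhibitor, both parameters are divided by α, giving Vmax/α and Km/α: Km,app = 0.180 µM, Vmax,app = 15.0 μmol·min⁻¹.
v = Vmax,app·[S]/(Km,app + [S]) = 15.0 × 2.95/(0.180 + 2.95) = 14.2 μmol·min⁻¹.

14.2 μmol·min⁻¹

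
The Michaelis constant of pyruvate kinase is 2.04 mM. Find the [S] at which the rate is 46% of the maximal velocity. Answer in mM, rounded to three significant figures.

1.74 mM

v/Vmax = [S]/(Km+[S]) = 0.46, so [S] = Km·0.46/(1 − 0.46) = 2.04 × 0.8519.
[S] = 1.74 mM.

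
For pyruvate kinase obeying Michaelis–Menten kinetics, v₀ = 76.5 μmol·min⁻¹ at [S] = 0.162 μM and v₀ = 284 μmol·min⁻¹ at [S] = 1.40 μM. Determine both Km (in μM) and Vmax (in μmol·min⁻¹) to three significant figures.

In reciprocal form, 1/v = (Km/Vmax)·(1/[S]) + 1/Vmax. The two points give (1/[S], 1/v) = (6.173, 0.01307) and (0.7143, 0.003521).
Slope = (0.01307 − 0.003521)/(6.173 − 0.7143) = 0.001750; intercept = 0.01307 − 0.001750×6.173 = 0.002271.
Vmax = 1/intercept = 440 μmol·min⁻¹; Km = slope × Vmax = 0.001750 × 440 = 0.770 μM.

Km = 0.770 μM; Vmax = 440 μmol·min⁻¹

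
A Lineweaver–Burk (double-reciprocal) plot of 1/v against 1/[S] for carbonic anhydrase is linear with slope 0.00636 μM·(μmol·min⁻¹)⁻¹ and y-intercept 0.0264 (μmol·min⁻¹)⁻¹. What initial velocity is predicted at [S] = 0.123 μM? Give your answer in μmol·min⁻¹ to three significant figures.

12.8 μmol·min⁻¹

The y-intercept is 1/Vmax, so Vmax = 1/0.0264 = 37.9 μmol·min⁻¹.
The slope is Km/Vmax, so Km = 0.00636 × 37.9 = 0.241 μM.
Then v = 37.9 × 0.123/(0.241 + 0.123) = 12.8 μmol·min⁻¹.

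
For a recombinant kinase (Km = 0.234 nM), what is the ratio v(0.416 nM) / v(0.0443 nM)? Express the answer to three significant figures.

Since Vmax cancels, v₂/v₁ = [S]₂(Km+[S]₁) / [S]₁(Km+[S]₂).
= 0.416×(0.234+0.0443) / (0.0443×(0.234+0.416)) = 0.1158/0.02880 = 4.02.

4.02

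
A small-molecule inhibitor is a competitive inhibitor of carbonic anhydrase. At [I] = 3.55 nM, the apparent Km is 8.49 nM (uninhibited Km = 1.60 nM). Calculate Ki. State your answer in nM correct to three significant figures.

0.824 nM

Competitive: Km,app = α·Km with α = 1 + [I]/Ki.
α = Km,app/Km = 8.49/1.60 = 5.306.
Ki = [I]/(α − 1) = 3.55/4.306 = 0.824 nM.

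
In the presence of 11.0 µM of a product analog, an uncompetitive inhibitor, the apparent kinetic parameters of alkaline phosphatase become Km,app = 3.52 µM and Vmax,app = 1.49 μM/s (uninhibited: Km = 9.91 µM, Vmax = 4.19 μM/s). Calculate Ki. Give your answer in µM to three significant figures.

6.07 µM

Uncompetitive: Vmax,app = Vmax/α (and Km,app = Km/α) with α = 1 + [I]/Ki.
α = Vmax/Vmax,app = 4.19/1.49 = 2.812.
Since α = 1 + [I]/Ki, [I]/Ki = 2.812 − 1 = 1.812 and Ki = 11.0/1.812 = 6.07 µM.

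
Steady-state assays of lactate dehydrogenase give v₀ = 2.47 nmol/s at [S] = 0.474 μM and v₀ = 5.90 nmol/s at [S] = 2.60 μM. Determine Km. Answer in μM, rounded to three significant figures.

In reciprocal form, 1/v = (Km/Vmax)·(1/[S]) + 1/Vmax. The two points give (1/[S], 1/v) = (2.110, 0.4049) and (0.3846, 0.1695).
Slope = (0.4049 − 0.1695)/(2.110 − 0.3846) = 0.1364; intercept = 0.4049 − 0.1364×2.110 = 0.1170.
Vmax = 1/intercept = 8.55 nmol/s; Km = slope × Vmax = 0.1364 × 8.55 = 1.17 μM.

1.17 μM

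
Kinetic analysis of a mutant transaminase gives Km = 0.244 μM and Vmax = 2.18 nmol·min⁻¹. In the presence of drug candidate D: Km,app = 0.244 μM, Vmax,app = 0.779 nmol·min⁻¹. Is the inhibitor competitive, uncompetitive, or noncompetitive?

noncompetitive

Vmax decreases (2.18 → 0.779 nmol·min⁻¹) while Km is unchanged — pure noncompetitive inhibition.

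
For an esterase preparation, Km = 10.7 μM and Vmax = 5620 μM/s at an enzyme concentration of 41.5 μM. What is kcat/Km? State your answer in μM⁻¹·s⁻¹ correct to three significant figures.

kcat = Vmax/[E]total = 5620/41.5 = 135 s⁻¹.
kcat/Km = 135/10.7 = 12.7 μM⁻¹·s⁻¹.

12.7 μM⁻¹·s⁻¹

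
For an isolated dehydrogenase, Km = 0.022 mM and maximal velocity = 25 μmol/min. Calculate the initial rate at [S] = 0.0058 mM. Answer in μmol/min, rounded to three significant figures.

5.22 μmol/min

[S]/(Km+[S]) = 0.0058/0.02780 = 0.2086, the fractional saturation.
v = 0.2086 × Vmax = 0.2086 × 25 = 5.22 μmol/min.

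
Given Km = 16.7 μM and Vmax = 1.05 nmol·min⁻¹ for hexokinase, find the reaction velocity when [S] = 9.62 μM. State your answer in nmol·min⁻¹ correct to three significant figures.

[S]/(Km+[S]) = 9.62/26.32 = 0.3655, the fractional saturation.
v = 0.3655 × Vmax = 0.3655 × 1.05 = 0.384 nmol·min⁻¹.

0.384 nmol·min⁻¹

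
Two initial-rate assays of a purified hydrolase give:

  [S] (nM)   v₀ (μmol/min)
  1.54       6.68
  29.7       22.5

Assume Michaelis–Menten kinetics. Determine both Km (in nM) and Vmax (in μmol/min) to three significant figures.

In reciprocal form, 1/v = (Km/Vmax)·(1/[S]) + 1/Vmax. The two points give (1/[S], 1/v) = (0.6494, 0.1497) and (0.03367, 0.04444).
Slope = (0.1497 − 0.04444)/(0.6494 − 0.03367) = 0.1710; intercept = 0.1497 − 0.1710×0.6494 = 0.03869.
Vmax = 1/intercept = 25.8 μmol/min; Km = slope × Vmax = 0.1710 × 25.8 = 4.42 nM.

Km = 4.42 nM; Vmax = 25.8 μmol/min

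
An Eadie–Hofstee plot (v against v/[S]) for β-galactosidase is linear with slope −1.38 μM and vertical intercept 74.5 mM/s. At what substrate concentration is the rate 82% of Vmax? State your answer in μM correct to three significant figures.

6.29 μM

The Eadie–Hofstee slope gives Km = 1.38 μM (slope = −Km).
v/Vmax = [S]/(Km+[S]) = 0.82 ⇒ [S] = Km·0.82/(1−0.82) = 1.38 × 4.556 = 6.29 μM.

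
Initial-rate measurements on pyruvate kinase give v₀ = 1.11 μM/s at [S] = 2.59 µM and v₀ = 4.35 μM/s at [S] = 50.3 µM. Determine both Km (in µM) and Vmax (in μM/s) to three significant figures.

Km = 9.47 µM; Vmax = 5.17 μM/s

From v = Vmax[S]/(Km+[S]), each point gives Vmax = v(Km+[S])/[S].
Equating: 1.11(Km+2.59)/2.59 = 4.35(Km+50.3)/50.3.
0.4286·Km + 1.11 = 0.08648·Km + 4.35, so (0.4286 − 0.08648)·Km = 4.35 − 1.11.
Km = 3.240/0.3421 = 9.47 µM; then Vmax = 1.11(9.47+2.59)/2.59 = 5.17 μM/s.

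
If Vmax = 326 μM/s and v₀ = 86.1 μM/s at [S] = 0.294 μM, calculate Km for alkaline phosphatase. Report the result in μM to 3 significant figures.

0.819 μM

From v = Vmax[S]/(Km+[S]), Km = [S](Vmax − v)/v.
Km = 0.294 × (326 − 86.1) / 86.1 = 70.53/86.1 = 0.819 μM.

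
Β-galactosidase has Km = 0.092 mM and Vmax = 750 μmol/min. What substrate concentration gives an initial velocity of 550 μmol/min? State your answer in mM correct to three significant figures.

0.253 mM

The required fractional saturation is v/Vmax = 550/750 = 0.7333.
Then [S]/(Km+[S]) = 0.7333 ⇒ [S] = 0.092 × 0.7333/(1 − 0.7333) = 0.253 mM.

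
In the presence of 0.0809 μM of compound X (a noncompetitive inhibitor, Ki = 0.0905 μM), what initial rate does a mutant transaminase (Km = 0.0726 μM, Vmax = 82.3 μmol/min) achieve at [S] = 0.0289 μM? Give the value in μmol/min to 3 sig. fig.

12.4 μmol/min

α = 1 + [I]/Ki = 1 + 0.0809/0.0905 = 1.894.
For a noncompetitive inhibitor, Vmax is reduced to Vmax/α while Km is unchanged: Km,app = 0.0726 μM, Vmax,app = 43.5 μmol/min.
v = Vmax,app·[S]/(Km,app + [S]) = 43.5 × 0.0289/(0.0726 + 0.0289) = 12.4 μmol/min.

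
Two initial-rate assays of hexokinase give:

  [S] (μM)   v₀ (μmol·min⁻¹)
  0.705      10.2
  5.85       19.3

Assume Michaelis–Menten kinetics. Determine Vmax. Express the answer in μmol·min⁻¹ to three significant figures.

In reciprocal form, 1/v = (Km/Vmax)·(1/[S]) + 1/Vmax. The two points give (1/[S], 1/v) = (1.418, 0.09804) and (0.1709, 0.05181).
Slope = (0.09804 − 0.05181)/(1.418 − 0.1709) = 0.03705; intercept = 0.09804 − 0.03705×1.418 = 0.04548.
Vmax = 1/intercept = 22.0 μmol·min⁻¹; Km = slope × Vmax = 0.03705 × 22.0 = 0.815 μM.

22.0 μmol·min⁻¹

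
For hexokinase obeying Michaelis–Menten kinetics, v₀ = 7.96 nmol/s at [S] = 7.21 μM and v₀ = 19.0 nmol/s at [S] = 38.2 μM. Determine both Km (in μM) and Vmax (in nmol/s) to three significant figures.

From v = Vmax[S]/(Km+[S]), each point gives Vmax = v(Km+[S])/[S].
Equating: 7.96(Km+7.21)/7.21 = 19.0(Km+38.2)/38.2.
1.104·Km + 7.96 = 0.4974·Km + 19.0, so (1.104 − 0.4974)·Km = 19.0 − 7.96.
Km = 11.04/0.6066 = 18.2 μM; then Vmax = 7.96(18.2+7.21)/7.21 = 28.1 nmol/s.

Km = 18.2 μM; Vmax = 28.1 nmol/s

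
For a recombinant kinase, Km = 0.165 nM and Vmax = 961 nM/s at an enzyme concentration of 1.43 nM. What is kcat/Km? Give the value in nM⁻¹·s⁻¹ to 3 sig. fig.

4070 nM⁻¹·s⁻¹

kcat = Vmax/[E]total = 961/1.43 = 672 s⁻¹.
kcat/Km = 672/0.165 = 4070 nM⁻¹·s⁻¹.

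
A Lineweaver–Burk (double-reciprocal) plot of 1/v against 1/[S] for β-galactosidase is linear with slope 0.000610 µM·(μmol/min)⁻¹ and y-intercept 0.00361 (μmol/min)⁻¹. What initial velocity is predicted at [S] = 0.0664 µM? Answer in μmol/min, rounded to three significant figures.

78.1 μmol/min

The y-intercept is 1/Vmax, so Vmax = 1/0.00361 = 277 μmol/min.
The slope is Km/Vmax, so Km = 0.000610 × 277 = 0.169 µM.
Then v = 277 × 0.0664/(0.169 + 0.0664) = 78.1 μmol/min.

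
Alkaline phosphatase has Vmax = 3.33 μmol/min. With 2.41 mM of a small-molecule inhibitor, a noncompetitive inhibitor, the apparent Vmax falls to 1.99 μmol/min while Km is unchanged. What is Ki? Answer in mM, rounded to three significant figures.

Noncompetitive: Vmax,app = Vmax/α with α = 1 + [I]/Ki.
α = Vmax/Vmax,app = 3.33/1.99 = 1.673.
Since α = 1 + [I]/Ki, [I]/Ki = 1.673 − 1 = 0.6734 and Ki = 2.41/0.6734 = 3.58 mM.

3.58 mM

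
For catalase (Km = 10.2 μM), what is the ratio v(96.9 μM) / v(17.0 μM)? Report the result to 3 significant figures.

1.45

The fractional saturations are [S]/(Km+[S]) = 17.0/27.20 = 0.6250 and 96.9/107.1 = 0.9048.
v₂/v₁ is just their ratio: 0.9048/0.6250 = 1.45.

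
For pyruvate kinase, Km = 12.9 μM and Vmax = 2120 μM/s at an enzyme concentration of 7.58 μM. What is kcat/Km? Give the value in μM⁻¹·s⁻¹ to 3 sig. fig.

21.7 μM⁻¹·s⁻¹

kcat = Vmax/[E]total = 2120/7.58 = 280 s⁻¹.
kcat/Km = 280/12.9 = 21.7 μM⁻¹·s⁻¹.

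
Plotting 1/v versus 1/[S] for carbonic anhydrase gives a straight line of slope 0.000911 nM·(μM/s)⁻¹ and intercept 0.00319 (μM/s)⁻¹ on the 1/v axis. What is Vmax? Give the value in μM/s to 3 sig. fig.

313 μM/s

The y-intercept of a Lineweaver–Burk plot equals 1/Vmax, so Vmax = 1/0.00319 = 313 μM/s.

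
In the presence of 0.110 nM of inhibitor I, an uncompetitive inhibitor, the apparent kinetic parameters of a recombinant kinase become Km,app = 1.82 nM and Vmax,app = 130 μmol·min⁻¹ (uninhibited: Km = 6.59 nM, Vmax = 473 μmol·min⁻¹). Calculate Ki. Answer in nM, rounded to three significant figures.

0.0417 nM

Uncompetitive: Vmax,app = Vmax/α (and Km,app = Km/α) with α = 1 + [I]/Ki.
α = Vmax/Vmax,app = 473/130 = 3.638.
Ki = [I]/(α − 1) = 0.110/2.638 = 0.0417 nM.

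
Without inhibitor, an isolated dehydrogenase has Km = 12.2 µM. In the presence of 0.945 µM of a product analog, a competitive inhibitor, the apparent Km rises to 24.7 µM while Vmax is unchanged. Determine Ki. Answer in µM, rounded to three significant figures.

Competitive: Km,app = α·Km with α = 1 + [I]/Ki.
α = Km,app/Km = 24.7/12.2 = 2.025.
Ki = [I]/(α − 1) = 0.945/1.025 = 0.922 µM.

0.922 µM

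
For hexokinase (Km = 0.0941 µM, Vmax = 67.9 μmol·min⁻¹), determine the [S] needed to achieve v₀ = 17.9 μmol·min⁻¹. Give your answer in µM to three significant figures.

0.0337 µM

The required fractional saturation is v/Vmax = 17.9/67.9 = 0.2636.
Then [S]/(Km+[S]) = 0.2636 ⇒ [S] = 0.0941 × 0.2636/(1 − 0.2636) = 0.0337 µM.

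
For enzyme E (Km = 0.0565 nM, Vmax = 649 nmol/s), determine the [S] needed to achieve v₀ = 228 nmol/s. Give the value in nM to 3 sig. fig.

Rearranging v = Vmax[S]/(Km+[S]) gives [S] = Km·v/(Vmax − v).
[S] = 0.0565 × 228 / (649 − 228) = 12.88/421.0 = 0.0306 nM.

0.0306 nM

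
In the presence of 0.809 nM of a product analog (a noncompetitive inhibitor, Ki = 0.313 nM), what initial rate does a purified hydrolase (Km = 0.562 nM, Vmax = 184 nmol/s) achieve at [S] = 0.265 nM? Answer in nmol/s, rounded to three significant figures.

16.4 nmol/s

With α = 1 + [I]/Ki = 1 + 0.809/0.313 = 3.585, the noncompetitive rate law is v = (Vmax/α)·[S] / (Km + [S]).
v = (184/3.585)×0.265 / (0.562 + 0.265) = 13.60/0.8270 = 16.4 nmol/s.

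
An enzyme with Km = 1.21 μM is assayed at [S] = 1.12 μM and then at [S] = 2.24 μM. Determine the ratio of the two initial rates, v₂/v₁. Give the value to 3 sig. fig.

1.35

The fractional saturations are [S]/(Km+[S]) = 1.12/2.330 = 0.4807 and 2.24/3.450 = 0.6493.
v₂/v₁ is just their ratio: 0.6493/0.4807 = 1.35.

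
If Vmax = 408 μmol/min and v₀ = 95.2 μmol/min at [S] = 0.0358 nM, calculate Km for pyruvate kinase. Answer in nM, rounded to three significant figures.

0.118 nM

From v = Vmax[S]/(Km+[S]), Km = [S](Vmax − v)/v.
Km = 0.0358 × (408 − 95.2) / 95.2 = 11.20/95.2 = 0.118 nM.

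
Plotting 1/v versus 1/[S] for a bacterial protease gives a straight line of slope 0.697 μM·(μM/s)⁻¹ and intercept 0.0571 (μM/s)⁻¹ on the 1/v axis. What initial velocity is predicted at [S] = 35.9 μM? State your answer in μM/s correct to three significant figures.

The y-intercept is 1/Vmax, so Vmax = 1/0.0571 = 17.5 μM/s.
The slope is Km/Vmax, so Km = 0.697 × 17.5 = 12.2 μM.
Then v = 17.5 × 35.9/(12.2 + 35.9) = 13.1 μM/s.

13.1 μM/s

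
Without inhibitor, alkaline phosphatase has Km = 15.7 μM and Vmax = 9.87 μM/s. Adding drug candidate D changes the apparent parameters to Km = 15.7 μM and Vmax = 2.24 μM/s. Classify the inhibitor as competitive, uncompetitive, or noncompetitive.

noncompetitive

Vmax decreases (9.87 → 2.24 μM/s) while Km is unchanged — pure noncompetitive inhibition.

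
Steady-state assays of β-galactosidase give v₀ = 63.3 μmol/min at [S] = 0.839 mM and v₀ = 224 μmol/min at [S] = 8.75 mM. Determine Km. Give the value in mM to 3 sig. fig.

From v = Vmax[S]/(Km+[S]), each point gives Vmax = v(Km+[S])/[S].
Equating: 63.3(Km+0.839)/0.839 = 224(Km+8.75)/8.75.
75.45·Km + 63.3 = 25.60·Km + 224, so (75.45 − 25.60)·Km = 224 − 63.3.
Km = 160.7/49.85 = 3.22 mM; then Vmax = 63.3(3.22+0.839)/0.839 = 307 μmol/min.

3.22 mM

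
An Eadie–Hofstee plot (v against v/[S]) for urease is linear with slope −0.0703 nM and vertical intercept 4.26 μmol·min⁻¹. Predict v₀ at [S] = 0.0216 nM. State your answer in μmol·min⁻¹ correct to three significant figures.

1.00 μmol·min⁻¹

In the Eadie–Hofstee form v = Vmax − Km·(v/[S]), the slope is −Km and the intercept is Vmax, so Km = 0.0703 nM and Vmax = 4.26 μmol·min⁻¹.
v = 4.26 × 0.0216/(0.0703 + 0.0216) = 1.00 μmol·min⁻¹.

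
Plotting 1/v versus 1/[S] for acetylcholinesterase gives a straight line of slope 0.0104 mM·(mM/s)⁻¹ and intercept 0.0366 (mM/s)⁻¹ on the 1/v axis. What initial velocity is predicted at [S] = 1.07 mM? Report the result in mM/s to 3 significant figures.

The y-intercept is 1/Vmax, so Vmax = 1/0.0366 = 27.3 mM/s.
The slope is Km/Vmax, so Km = 0.0104 × 27.3 = 0.284 mM.
Then v = 27.3 × 1.07/(0.284 + 1.07) = 21.6 mM/s.

21.6 mM/s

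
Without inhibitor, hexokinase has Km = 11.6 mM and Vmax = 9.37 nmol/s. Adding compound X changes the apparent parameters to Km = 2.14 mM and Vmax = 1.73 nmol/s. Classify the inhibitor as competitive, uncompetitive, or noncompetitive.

Both Km and Vmax decrease by the same factor (~5.41-fold) — characteristic of uncompetitive inhibition.

uncompetitive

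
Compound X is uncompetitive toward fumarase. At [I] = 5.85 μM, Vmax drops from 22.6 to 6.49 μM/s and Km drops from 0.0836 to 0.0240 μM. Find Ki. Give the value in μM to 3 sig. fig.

2.36 μM

Uncompetitive: Vmax,app = Vmax/α (and Km,app = Km/α) with α = 1 + [I]/Ki.
α = Vmax/Vmax,app = 22.6/6.49 = 3.482.
Ki = [I]/(α − 1) = 5.85/2.482 = 2.36 μM.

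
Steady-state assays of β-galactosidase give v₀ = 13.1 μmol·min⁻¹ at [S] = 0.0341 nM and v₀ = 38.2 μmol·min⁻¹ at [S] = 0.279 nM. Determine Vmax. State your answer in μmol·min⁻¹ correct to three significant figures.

In reciprocal form, 1/v = (Km/Vmax)·(1/[S]) + 1/Vmax. The two points give (1/[S], 1/v) = (29.33, 0.07634) and (3.584, 0.02618).
Slope = (0.07634 − 0.02618)/(29.33 − 3.584) = 0.001949; intercept = 0.07634 − 0.001949×29.33 = 0.01919.
Vmax = 1/intercept = 52.1 μmol·min⁻¹; Km = slope × Vmax = 0.001949 × 52.1 = 0.102 nM.

52.1 μmol·min⁻¹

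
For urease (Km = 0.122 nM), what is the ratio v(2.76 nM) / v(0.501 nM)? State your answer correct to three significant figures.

1.19

The fractional saturations are [S]/(Km+[S]) = 0.501/0.6230 = 0.8042 and 2.76/2.882 = 0.9577.
v₂/v₁ is just their ratio: 0.9577/0.8042 = 1.19.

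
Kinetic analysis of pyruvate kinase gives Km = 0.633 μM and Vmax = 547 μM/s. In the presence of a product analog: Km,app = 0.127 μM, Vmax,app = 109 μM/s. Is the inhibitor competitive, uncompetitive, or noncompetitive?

Both Km and Vmax decrease by the same factor (~5.00-fold) — characteristic of uncompetitive inhibition.

uncompetitive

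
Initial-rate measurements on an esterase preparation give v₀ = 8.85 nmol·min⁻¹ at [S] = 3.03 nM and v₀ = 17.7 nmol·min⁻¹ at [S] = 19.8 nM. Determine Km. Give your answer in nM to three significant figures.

In reciprocal form, 1/v = (Km/Vmax)·(1/[S]) + 1/Vmax. The two points give (1/[S], 1/v) = (0.3300, 0.1130) and (0.05051, 0.05650).
Slope = (0.1130 − 0.05650)/(0.3300 − 0.05051) = 0.2021; intercept = 0.1130 − 0.2021×0.3300 = 0.04629.
Vmax = 1/intercept = 21.6 nmol·min⁻¹; Km = slope × Vmax = 0.2021 × 21.6 = 4.37 nM.

4.37 nM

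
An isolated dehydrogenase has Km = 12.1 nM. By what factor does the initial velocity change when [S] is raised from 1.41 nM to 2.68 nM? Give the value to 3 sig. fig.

Since Vmax cancels, v₂/v₁ = [S]₂(Km+[S]₁) / [S]₁(Km+[S]₂).
= 2.68×(12.1+1.41) / (1.41×(12.1+2.68)) = 36.21/20.84 = 1.74.

1.74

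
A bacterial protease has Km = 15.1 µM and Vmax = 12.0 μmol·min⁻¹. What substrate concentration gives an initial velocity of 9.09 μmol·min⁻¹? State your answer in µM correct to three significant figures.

47.2 µM

The required fractional saturation is v/Vmax = 9.09/12.0 = 0.7575.
Then [S]/(Km+[S]) = 0.7575 ⇒ [S] = 15.1 × 0.7575/(1 − 0.7575) = 47.2 µM.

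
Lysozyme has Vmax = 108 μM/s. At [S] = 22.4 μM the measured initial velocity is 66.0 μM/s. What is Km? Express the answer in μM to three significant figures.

14.3 μM

From v = Vmax[S]/(Km+[S]), Km = [S](Vmax − v)/v.
Km = 22.4 × (108 − 66.0) / 66.0 = 940.8/66.0 = 14.3 μM.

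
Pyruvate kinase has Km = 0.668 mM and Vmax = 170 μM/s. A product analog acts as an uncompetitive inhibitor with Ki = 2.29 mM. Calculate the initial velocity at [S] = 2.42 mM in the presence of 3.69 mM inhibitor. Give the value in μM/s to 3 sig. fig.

α = 1 + [I]/Ki = 1 + 3.69/2.29 = 2.611.
For an uncompetitive inhibitor, both parameters are divided by α, giving Vmax/α and Km/α: Km,app = 0.256 mM, Vmax,app = 65.1 μM/s.
v = Vmax,app·[S]/(Km,app + [S]) = 65.1 × 2.42/(0.256 + 2.42) = 58.9 μM/s.

58.9 μM/s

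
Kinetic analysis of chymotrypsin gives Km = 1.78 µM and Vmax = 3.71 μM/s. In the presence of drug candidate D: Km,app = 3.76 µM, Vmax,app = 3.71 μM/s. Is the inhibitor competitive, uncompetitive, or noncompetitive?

Km increases (1.78 → 3.76 µM) while Vmax is unchanged — the hallmark of competitive inhibition.

competitive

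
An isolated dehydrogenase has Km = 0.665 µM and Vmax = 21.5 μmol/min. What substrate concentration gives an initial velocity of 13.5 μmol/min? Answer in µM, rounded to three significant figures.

Rearranging v = Vmax[S]/(Km+[S]) gives [S] = Km·v/(Vmax − v).
[S] = 0.665 × 13.5 / (21.5 − 13.5) = 8.978/8.000 = 1.12 µM.

1.12 µM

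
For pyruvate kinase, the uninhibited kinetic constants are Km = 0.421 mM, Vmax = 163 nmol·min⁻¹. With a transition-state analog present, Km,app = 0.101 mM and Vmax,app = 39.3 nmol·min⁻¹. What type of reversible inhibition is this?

Both Km and Vmax decrease by the same factor (~4.15-fold) — characteristic of uncompetitive inhibition.

uncompetitive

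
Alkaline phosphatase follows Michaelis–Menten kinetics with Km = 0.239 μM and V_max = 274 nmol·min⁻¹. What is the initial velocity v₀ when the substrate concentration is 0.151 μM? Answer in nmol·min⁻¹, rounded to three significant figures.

v = Vmax·[S]/(Km + [S]) = 274 × 0.151 / (0.239 + 0.151)
  = 41.37 / 0.3900 = 106 nmol·min⁻¹.

106 nmol·min⁻¹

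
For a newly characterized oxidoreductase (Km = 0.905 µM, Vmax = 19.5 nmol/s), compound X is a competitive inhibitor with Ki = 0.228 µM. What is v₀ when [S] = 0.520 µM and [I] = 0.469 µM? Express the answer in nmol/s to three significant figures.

With α = 1 + [I]/Ki = 1 + 0.469/0.228 = 3.057, the competitive rate law is v = Vmax[S] / (αKm + [S]).
v = 19.5×0.520 / (3.057×0.905 + 0.520) = 10.14/3.287 = 3.09 nmol/s.

3.09 nmol/s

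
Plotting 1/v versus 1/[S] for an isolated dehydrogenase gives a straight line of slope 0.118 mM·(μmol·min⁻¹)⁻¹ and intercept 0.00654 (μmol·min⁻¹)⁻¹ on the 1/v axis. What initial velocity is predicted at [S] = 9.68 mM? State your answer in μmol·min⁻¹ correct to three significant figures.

53.4 μmol·min⁻¹

The y-intercept is 1/Vmax, so Vmax = 1/0.00654 = 153 μmol·min⁻¹.
The slope is Km/Vmax, so Km = 0.118 × 153 = 18.0 mM.
Then v = 153 × 9.68/(18.0 + 9.68) = 53.4 μmol·min⁻¹.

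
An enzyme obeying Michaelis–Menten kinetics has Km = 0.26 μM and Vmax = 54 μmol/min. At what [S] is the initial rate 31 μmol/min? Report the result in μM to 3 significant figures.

The required fractional saturation is v/Vmax = 31/54 = 0.5741.
Then [S]/(Km+[S]) = 0.5741 ⇒ [S] = 0.26 × 0.5741/(1 − 0.5741) = 0.350 μM.

0.350 μM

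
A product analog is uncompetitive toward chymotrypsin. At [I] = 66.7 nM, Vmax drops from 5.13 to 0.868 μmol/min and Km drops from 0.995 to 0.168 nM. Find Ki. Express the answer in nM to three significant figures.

13.6 nM

Uncompetitive: Vmax,app = Vmax/α (and Km,app = Km/α) with α = 1 + [I]/Ki.
α = Vmax/Vmax,app = 5.13/0.868 = 5.910.
Since α = 1 + [I]/Ki, [I]/Ki = 5.910 − 1 = 4.910 and Ki = 66.7/4.910 = 13.6 nM.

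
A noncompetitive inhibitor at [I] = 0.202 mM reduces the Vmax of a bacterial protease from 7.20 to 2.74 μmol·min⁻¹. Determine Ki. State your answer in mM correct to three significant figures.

Noncompetitive: Vmax,app = Vmax/α with α = 1 + [I]/Ki.
α = Vmax/Vmax,app = 7.20/2.74 = 2.628.
Ki = [I]/(α − 1) = 0.202/1.628 = 0.124 mM.

0.124 mM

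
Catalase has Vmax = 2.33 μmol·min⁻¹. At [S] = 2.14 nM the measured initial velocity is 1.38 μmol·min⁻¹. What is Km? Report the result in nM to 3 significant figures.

v/Vmax = 1.38/2.33 = 0.5923 = [S]/(Km+[S]).
So Km + [S] = [S]/0.5923 = 3.613 nM, giving Km = 3.613 − 2.14 = 1.47 nM.

1.47 nM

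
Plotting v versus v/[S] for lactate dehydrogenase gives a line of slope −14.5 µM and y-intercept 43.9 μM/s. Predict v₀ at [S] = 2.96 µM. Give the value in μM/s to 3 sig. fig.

7.44 μM/s

In the Eadie–Hofstee form v = Vmax − Km·(v/[S]), the slope is −Km and the intercept is Vmax, so Km = 14.5 µM and Vmax = 43.9 μM/s.
v = 43.9 × 2.96/(14.5 + 2.96) = 7.44 μM/s.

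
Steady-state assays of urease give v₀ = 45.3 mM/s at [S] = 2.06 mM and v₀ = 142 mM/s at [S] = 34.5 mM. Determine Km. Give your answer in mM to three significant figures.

5.41 mM

From v = Vmax[S]/(Km+[S]), each point gives Vmax = v(Km+[S])/[S].
Equating: 45.3(Km+2.06)/2.06 = 142(Km+34.5)/34.5.
21.99·Km + 45.3 = 4.116·Km + 142, so (21.99 − 4.116)·Km = 142 − 45.3.
Km = 96.70/17.87 = 5.41 mM; then Vmax = 45.3(5.41+2.06)/2.06 = 164 mM/s.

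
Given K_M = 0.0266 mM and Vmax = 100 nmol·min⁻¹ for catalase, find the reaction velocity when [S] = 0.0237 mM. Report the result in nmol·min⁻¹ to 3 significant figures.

[S]/(Km+[S]) = 0.0237/0.05030 = 0.4712, the fractional saturation.
v = 0.4712 × Vmax = 0.4712 × 100 = 47.1 nmol·min⁻¹.

47.1 nmol·min⁻¹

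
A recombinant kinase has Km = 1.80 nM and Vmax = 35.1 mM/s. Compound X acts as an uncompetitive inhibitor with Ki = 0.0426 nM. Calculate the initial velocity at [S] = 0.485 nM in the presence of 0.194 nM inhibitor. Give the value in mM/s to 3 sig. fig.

3.79 mM/s

α = 1 + [I]/Ki = 1 + 0.194/0.0426 = 5.554.
For an uncompetitive inhibitor, both parameters are divided by α, giving Vmax/α and Km/α: Km,app = 0.324 nM, Vmax,app = 6.32 mM/s.
v = Vmax,app·[S]/(Km,app + [S]) = 6.32 × 0.485/(0.324 + 0.485) = 3.79 mM/s.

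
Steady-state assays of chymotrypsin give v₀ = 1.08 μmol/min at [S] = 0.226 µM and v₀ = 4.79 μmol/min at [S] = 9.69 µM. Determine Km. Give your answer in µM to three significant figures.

0.866 µM

In reciprocal form, 1/v = (Km/Vmax)·(1/[S]) + 1/Vmax. The two points give (1/[S], 1/v) = (4.425, 0.9259) and (0.1032, 0.2088).
Slope = (0.9259 − 0.2088)/(4.425 − 0.1032) = 0.1659; intercept = 0.9259 − 0.1659×4.425 = 0.1916.
Vmax = 1/intercept = 5.22 μmol/min; Km = slope × Vmax = 0.1659 × 5.22 = 0.866 µM.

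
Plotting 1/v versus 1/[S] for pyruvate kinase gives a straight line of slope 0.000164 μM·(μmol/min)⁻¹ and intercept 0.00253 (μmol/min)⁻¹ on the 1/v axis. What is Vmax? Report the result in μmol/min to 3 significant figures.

395 μmol/min

The y-intercept of a Lineweaver–Burk plot equals 1/Vmax, so Vmax = 1/0.00253 = 395 μmol/min.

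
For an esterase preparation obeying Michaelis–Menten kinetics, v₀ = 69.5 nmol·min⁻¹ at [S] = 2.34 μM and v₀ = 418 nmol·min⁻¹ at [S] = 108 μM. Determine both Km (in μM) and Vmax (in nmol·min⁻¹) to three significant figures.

From v = Vmax[S]/(Km+[S]), each point gives Vmax = v(Km+[S])/[S].
Equating: 69.5(Km+2.34)/2.34 = 418(Km+108)/108.
29.70·Km + 69.5 = 3.870·Km + 418, so (29.70 − 3.870)·Km = 418 − 69.5.
Km = 348.5/25.83 = 13.5 μM; then Vmax = 69.5(13.5+2.34)/2.34 = 470 nmol·min⁻¹.

Km = 13.5 μM; Vmax = 470 nmol·min⁻¹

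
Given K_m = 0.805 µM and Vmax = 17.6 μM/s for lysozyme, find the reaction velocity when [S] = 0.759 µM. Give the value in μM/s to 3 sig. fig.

8.54 μM/s

[S]/(Km+[S]) = 0.759/1.564 = 0.4853, the fractional saturation.
v = 0.4853 × Vmax = 0.4853 × 17.6 = 8.54 μM/s.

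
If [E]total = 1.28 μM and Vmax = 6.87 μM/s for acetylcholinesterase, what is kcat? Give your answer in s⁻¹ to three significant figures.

kcat = Vmax/[E]total = 6.87 μM/s / 1.28 μM = 5.37 s⁻¹.

5.37 s⁻¹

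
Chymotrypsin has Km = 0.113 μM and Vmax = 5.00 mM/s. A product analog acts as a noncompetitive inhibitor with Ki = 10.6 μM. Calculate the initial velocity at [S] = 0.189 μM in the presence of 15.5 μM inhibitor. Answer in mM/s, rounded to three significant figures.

With α = 1 + [I]/Ki = 1 + 15.5/10.6 = 2.462, the noncompetitive rate law is v = (Vmax/α)·[S] / (Km + [S]).
v = (5.00/2.462)×0.189 / (0.113 + 0.189) = 0.3838/0.3020 = 1.27 mM/s.

1.27 mM/s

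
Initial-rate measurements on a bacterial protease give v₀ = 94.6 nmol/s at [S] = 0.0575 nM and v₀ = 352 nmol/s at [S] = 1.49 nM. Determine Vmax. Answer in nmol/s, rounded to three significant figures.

395 nmol/s

In reciprocal form, 1/v = (Km/Vmax)·(1/[S]) + 1/Vmax. The two points give (1/[S], 1/v) = (17.39, 0.01057) and (0.6711, 0.002841).
Slope = (0.01057 − 0.002841)/(17.39 − 0.6711) = 0.0004623; intercept = 0.01057 − 0.0004623×17.39 = 0.002531.
Vmax = 1/intercept = 395 nmol/s; Km = slope × Vmax = 0.0004623 × 395 = 0.183 nM.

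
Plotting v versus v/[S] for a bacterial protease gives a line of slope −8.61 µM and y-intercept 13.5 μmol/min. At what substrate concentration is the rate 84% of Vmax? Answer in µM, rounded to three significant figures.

45.2 µM

The Eadie–Hofstee slope gives Km = 8.61 µM (slope = −Km).
v/Vmax = [S]/(Km+[S]) = 0.84 ⇒ [S] = Km·0.84/(1−0.84) = 8.61 × 5.250 = 45.2 µM.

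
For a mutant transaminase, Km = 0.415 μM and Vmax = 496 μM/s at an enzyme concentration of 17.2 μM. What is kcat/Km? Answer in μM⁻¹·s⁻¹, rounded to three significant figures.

69.5 μM⁻¹·s⁻¹

kcat = Vmax/[E]total = 496/17.2 = 28.8 s⁻¹.
kcat/Km = 28.8/0.415 = 69.5 μM⁻¹·s⁻¹.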